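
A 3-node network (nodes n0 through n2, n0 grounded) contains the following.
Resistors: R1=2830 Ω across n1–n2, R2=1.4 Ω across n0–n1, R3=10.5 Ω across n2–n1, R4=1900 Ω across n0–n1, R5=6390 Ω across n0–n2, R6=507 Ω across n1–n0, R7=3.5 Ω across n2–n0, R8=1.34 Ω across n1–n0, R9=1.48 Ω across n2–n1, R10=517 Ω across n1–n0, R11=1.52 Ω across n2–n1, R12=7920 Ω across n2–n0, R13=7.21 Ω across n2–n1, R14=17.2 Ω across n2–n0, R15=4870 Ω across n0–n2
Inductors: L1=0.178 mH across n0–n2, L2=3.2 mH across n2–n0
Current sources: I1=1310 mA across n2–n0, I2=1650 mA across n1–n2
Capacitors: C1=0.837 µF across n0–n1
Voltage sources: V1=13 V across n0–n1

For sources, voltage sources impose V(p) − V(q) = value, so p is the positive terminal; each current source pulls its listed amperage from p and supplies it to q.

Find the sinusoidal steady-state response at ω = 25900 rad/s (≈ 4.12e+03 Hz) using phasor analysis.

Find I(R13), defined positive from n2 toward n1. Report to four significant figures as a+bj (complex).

0.3699-0.1716j A

MNA unknowns: 2 node voltages V₁..V_2 plus 1 source current (V1)
R1: Y=0.0003534+0.000j on G[1,2]
R2: Y=0.7143+0.000j on G[0,1]
R3: Y=0.09524+0.000j on G[2,1]
R4: Y=0.0005263+0.000j on G[0,1]
R5: Y=0.0001565+0.000j on G[0,2]
L1: Y=0.000-0.2169j on G[0,2]
L2: Y=0.000-0.01207j on G[2,0]
I1: z[2]−=1.31, z[0]+=1.31
R6: Y=0.001972+0.000j on G[1,0]
R7: Y=0.2857+0.000j on G[2,0]
R8: Y=0.7463+0.000j on G[1,0]
R9: Y=0.6757+0.000j on G[2,1]
R10: Y=0.001934+0.000j on G[1,0]
I2: z[1]−=1.65, z[2]+=1.65
R11: Y=0.6579+0.000j on G[2,1]
C1: Y=0.000+0.02168j on G[0,1]
R12: Y=0.0001263+0.000j on G[2,0]
R13: Y=0.1387+0.000j on G[2,1]
R14: Y=0.05814+0.000j on G[2,0]
R15: Y=0.0002053+0.000j on G[0,2]
V1: row V0−V1=13, i_V1 at 0,1
solve → V1=-13.00+0.000j, V2=-10.33-1.237j
aux → i_V1=-21.58+1.658j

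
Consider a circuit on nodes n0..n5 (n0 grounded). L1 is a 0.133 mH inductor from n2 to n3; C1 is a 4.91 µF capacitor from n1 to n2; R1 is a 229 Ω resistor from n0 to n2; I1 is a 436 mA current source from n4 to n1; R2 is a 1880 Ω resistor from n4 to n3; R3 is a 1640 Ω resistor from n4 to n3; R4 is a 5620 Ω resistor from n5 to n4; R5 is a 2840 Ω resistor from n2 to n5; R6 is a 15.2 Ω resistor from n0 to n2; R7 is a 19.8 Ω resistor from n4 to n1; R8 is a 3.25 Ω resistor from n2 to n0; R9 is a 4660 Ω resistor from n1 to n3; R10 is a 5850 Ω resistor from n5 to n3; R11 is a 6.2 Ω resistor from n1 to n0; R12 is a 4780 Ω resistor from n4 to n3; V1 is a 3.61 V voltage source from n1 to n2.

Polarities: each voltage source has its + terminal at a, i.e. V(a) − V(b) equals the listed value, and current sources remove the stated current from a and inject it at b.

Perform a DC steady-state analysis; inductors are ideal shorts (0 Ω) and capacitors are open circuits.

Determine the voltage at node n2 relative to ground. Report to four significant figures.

MNA unknowns: 5 node voltages V₁..V_5 plus 2 source currents (L1, V1)
L1: row V2−V3=0, i_L1 at 2,3
C1: Y=0.000 on G[1,2]
R1: Y=0.004367 on G[0,2]
I1: z[4]−=0.436, z[1]+=0.436
R2: Y=0.0005319 on G[4,3]
R3: Y=0.0006098 on G[4,3]
R4: Y=0.0001779 on G[5,4]
R5: Y=0.0003521 on G[2,5]
R6: Y=0.06579 on G[0,2]
R7: Y=0.05051 on G[4,1]
R8: Y=0.3077 on G[2,0]
R9: Y=0.0002146 on G[1,3]
R10: Y=0.0001709 on G[5,3]
R11: Y=0.1613 on G[1,0]
R12: Y=0.0002092 on G[4,3]
V1: row V1−V2=3.61, i_V1 at 1,2
solve → V1=2.530, V2=-1.080, V3=-1.080, V4=-5.959, V5=-2.319
aux → i_L1=0.006029, i_V1=-0.4016

-1.080 V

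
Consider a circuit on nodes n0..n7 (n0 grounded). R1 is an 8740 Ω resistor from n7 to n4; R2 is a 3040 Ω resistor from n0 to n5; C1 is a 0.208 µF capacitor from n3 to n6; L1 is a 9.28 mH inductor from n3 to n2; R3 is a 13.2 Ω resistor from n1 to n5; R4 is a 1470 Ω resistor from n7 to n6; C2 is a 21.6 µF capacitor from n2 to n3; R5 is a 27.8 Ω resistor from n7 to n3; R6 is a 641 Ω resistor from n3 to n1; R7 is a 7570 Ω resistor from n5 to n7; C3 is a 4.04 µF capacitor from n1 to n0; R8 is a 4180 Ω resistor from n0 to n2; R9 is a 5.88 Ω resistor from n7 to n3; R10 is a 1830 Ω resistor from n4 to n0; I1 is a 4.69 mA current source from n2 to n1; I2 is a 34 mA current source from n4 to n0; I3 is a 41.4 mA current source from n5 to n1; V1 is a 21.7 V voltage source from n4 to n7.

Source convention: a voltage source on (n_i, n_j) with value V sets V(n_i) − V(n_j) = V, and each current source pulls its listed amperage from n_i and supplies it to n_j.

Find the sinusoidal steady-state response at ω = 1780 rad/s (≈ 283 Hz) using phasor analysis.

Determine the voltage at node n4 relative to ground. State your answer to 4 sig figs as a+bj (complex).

MNA unknowns: 7 node voltages V₁..V_7 plus 1 source current (V1)
R1: Y=0.0001144+0.000j on G[7,4]
R2: Y=0.0003289+0.000j on G[0,5]
C1: Y=0.000+0.0003702j on G[3,6]
L1: Y=0.000-0.06054j on G[3,2]
R3: Y=0.07576+0.000j on G[1,5]
R4: Y=0.0006803+0.000j on G[7,6]
C2: Y=0.000+0.03845j on G[2,3]
R5: Y=0.03597+0.000j on G[7,3]
R6: Y=0.001560+0.000j on G[3,1]
R7: Y=0.0001321+0.000j on G[5,7]
C3: Y=0.000+0.007191j on G[1,0]
R8: Y=0.0002392+0.000j on G[0,2]
R9: Y=0.1701+0.000j on G[7,3]
R10: Y=0.0005464+0.000j on G[4,0]
I1: z[2]−=0.00469, z[1]+=0.00469
I2: z[4]−=0.034, z[0]+=0.034
I3: z[5]−=0.0414, z[1]+=0.0414
V1: row V4−V7=21.7, i_V1 at 4,7
solve → V1=-0.4868+4.053j, V2=-20.69+2.779j, V3=-20.72+2.768j, V4=0.8219+2.761j, V5=-1.063+4.034j, V6=-20.85+2.828j, V7=-20.88+2.761j
aux → i_V1=-0.03693-0.001509j

0.8219+2.761j V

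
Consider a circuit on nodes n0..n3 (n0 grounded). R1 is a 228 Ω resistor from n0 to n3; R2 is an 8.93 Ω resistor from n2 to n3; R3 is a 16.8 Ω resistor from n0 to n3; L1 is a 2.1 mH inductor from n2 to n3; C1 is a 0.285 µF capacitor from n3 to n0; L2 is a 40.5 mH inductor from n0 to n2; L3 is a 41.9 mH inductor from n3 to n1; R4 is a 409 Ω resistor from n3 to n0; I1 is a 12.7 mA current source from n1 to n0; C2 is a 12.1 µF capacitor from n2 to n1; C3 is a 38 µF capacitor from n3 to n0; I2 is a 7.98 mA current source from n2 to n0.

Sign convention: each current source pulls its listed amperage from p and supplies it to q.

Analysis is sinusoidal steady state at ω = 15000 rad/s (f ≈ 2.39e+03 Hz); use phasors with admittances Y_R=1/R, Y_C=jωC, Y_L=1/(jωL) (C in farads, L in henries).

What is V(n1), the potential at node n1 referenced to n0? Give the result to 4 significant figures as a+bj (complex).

Element admittances at ω=15000 rad/s:
  Y(R1) = 0.004386+0.000j S between n0,n3
  Y(R2) = 0.1120+0.000j S between n2,n3
  Y(R3) = 0.05952+0.000j S between n0,n3
  Y(L1) = 0.000-0.03175j S between n2,n3
  Y(C1) = 0.000+0.004275j S between n3,n0
  Y(L2) = 0.000-0.001646j S between n0,n2
  Y(L3) = 0.000-0.001591j S between n3,n1
  Y(R4) = 0.002445+0.000j S between n3,n0
  I1: injects 0.0127 A into n0 (from n1)
  Y(C2) = 0.000+0.1815j S between n2,n1
  Y(C3) = 0.000+0.5700j S between n3,n0
  I2: injects 0.00798 A into n0 (from n2)
Assemble and solve the 3×3 MNA system:
  V(n1)=-0.1757+0.05248j  V(n2)=-0.1742-0.01765j  V(n3)=-0.004593+0.03543j

-0.1757+0.05248j V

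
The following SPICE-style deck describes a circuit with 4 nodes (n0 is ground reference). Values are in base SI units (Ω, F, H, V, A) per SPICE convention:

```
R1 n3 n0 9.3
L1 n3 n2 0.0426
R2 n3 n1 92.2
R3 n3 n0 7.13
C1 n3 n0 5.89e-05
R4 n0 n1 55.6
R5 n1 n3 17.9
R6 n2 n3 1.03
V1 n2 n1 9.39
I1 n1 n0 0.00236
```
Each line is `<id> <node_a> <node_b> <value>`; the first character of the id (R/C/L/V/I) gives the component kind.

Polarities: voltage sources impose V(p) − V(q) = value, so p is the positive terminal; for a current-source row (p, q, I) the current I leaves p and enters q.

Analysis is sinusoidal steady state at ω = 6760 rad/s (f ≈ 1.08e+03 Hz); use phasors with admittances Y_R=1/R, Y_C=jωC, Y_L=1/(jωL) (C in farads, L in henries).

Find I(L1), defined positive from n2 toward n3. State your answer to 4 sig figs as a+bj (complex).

Element admittances at ω=6760 rad/s:
  Y(R1) = 0.1075+0.000j S between n3,n0
  Y(L1) = 0.000-0.003473j S between n3,n2
  Y(R2) = 0.01085+0.000j S between n3,n1
  Y(R3) = 0.1403+0.000j S between n3,n0
  Y(C1) = 0.000+0.3982j S between n3,n0
  Y(R4) = 0.01799+0.000j S between n0,n1
  Y(R5) = 0.05587+0.000j S between n1,n3
  Y(R6) = 0.9709+0.000j S between n2,n3
  V1: constraint V(n2)−V(n1) = 9.39
  I1: injects 0.00236 A into n0 (from n1)
Assemble and solve the 4×4 MNA system:
  V(n1)=-8.465-0.2591j  V(n2)=0.9255-0.2591j  V(n3)=0.1773-0.2661j
  i(V1)=-0.7264-0.004193j

2.429e-05-0.002598j A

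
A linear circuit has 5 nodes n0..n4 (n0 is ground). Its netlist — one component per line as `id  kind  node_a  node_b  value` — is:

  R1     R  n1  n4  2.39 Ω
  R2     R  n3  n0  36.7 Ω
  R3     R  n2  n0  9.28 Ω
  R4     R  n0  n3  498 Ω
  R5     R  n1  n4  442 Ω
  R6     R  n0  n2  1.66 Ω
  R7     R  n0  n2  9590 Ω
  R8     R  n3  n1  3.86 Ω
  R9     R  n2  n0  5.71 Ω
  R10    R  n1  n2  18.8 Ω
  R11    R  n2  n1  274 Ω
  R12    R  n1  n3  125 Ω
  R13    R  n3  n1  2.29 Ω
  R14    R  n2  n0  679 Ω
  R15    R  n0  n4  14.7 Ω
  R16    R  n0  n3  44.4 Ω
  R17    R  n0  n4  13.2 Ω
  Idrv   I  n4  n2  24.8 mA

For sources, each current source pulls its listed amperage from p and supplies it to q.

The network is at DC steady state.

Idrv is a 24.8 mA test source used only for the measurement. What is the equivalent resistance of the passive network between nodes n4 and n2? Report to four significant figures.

R_eq = 5.079 Ω

Apply KCL at each of the 4 non-ground nodes and solve the resulting linear system.
Node n1: branches {R1, R5, R8, R10, R11, R12, R13} → V_1 = -0.08136
Node n2: branches {R3, R6, R7, R9, R10, R11, R14, Idrv} → V_2 = 0.02138
Node n3: branches {R2, R4, R8, R12, R13, R16} → V_3 = -0.07579
Node n4: branches {R1, R5, R15, R17, Idrv} → V_4 = -0.1046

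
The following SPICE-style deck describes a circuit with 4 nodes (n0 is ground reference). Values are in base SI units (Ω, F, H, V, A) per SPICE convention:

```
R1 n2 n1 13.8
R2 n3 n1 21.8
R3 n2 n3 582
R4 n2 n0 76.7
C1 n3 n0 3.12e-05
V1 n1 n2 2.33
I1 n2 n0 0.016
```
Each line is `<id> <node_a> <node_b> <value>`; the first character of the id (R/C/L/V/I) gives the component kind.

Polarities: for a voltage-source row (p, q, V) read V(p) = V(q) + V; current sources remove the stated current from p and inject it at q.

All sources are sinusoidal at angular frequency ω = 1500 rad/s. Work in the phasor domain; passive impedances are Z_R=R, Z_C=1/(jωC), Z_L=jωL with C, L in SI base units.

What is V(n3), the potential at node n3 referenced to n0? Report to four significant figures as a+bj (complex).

Apply KCL at each of the 3 non-ground nodes and solve the resulting linear system.
Node n1: branches {R1, R2, V1} → V_1 = 0.3397-0.1669j
Node n2: branches {R1, R3, R4, V1, I1} → V_2 = -1.990-0.1669j
Node n3: branches {R2, R3, C1} → V_3 = 0.04649-0.2126j
Source currents: i(V1)=-0.1823-0.002097j

0.04649-0.2126j V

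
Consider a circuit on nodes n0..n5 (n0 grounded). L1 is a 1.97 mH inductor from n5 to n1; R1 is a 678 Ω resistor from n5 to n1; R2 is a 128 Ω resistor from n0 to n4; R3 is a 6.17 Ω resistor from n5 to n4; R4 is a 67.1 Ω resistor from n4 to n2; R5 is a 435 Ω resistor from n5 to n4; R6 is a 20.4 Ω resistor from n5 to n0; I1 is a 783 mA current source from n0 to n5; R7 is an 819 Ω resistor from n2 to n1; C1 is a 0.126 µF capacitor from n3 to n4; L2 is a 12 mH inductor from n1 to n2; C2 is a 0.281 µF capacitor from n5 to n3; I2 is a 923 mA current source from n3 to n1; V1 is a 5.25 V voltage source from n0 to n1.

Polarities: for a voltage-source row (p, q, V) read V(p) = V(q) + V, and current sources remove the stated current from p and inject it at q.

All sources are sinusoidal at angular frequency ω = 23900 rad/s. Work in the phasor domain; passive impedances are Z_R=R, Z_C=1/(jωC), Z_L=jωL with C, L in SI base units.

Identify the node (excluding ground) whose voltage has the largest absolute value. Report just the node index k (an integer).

Apply KCL at each of the 5 non-ground nodes and solve the resulting linear system.
Node n1: branches {L1, R1, R7, L2, I2, V1} → V_1 = -5.250+0.000j
Node n2: branches {R4, R7, L2} → V_2 = -4.586+0.9927j
Node n3: branches {C1, C2, I2} → V_3 = -3.222+95.82j
Node n4: branches {R2, R3, R4, R5, C1} → V_4 = -4.299+0.9187j
Node n5: branches {L1, R1, R3, R5, R6, I1, C2} → V_5 = -2.739+0.9359j
Source currents: i(V1)=-0.9509+0.05305j

3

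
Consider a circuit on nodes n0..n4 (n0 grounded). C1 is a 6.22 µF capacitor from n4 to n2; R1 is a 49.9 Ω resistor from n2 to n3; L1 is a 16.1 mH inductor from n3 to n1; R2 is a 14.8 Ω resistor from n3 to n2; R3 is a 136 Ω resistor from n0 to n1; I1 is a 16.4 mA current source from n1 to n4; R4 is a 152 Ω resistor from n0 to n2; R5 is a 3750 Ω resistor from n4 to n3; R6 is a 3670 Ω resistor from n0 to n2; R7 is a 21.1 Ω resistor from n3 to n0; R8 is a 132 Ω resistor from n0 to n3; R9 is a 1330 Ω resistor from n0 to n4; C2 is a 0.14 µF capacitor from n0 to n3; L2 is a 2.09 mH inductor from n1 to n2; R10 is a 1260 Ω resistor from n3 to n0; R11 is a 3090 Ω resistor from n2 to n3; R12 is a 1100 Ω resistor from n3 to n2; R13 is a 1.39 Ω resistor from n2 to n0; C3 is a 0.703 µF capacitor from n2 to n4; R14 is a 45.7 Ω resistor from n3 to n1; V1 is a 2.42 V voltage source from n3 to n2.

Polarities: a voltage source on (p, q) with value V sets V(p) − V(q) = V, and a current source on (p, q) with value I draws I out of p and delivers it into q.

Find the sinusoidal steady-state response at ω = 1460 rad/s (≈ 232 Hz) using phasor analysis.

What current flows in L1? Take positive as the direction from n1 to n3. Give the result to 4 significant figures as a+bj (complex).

Element admittances at ω=1460 rad/s:
  Y(C1) = 0.000+0.009081j S between n4,n2
  Y(R1) = 0.02004+0.000j S between n2,n3
  Y(L1) = 0.000-0.04254j S between n3,n1
  Y(R2) = 0.06757+0.000j S between n3,n2
  Y(R3) = 0.007353+0.000j S between n0,n1
  I1: injects 0.0164 A into n4 (from n1)
  Y(R4) = 0.006579+0.000j S between n0,n2
  Y(R5) = 0.0002667+0.000j S between n4,n3
  Y(R6) = 0.0002725+0.000j S between n0,n2
  Y(R7) = 0.04739+0.000j S between n3,n0
  Y(R8) = 0.007576+0.000j S between n0,n3
  Y(R9) = 0.0007519+0.000j S between n0,n4
  Y(C2) = 0.000+0.0002044j S between n0,n3
  Y(L2) = 0.000-0.3277j S between n1,n2
  Y(R10) = 0.0007937+0.000j S between n3,n0
  Y(R11) = 0.0003236+0.000j S between n2,n3
  Y(R12) = 0.0009091+0.000j S between n3,n2
  Y(R13) = 0.7194+0.000j S between n2,n0
  Y(C3) = 0.000+0.001026j S between n2,n4
  Y(R14) = 0.02188+0.000j S between n3,n1
  V1: constraint V(n3)−V(n2) = 2.42
Assemble and solve the 5×5 MNA system:
  V(n1)=0.1108+0.08000j  V(n2)=-0.1736+0.0002778j  V(n3)=2.246+0.0002778j  V(n4)=-0.004096-1.682j
  i(V1)=-0.3842+0.09168j

0.003392+0.09086j A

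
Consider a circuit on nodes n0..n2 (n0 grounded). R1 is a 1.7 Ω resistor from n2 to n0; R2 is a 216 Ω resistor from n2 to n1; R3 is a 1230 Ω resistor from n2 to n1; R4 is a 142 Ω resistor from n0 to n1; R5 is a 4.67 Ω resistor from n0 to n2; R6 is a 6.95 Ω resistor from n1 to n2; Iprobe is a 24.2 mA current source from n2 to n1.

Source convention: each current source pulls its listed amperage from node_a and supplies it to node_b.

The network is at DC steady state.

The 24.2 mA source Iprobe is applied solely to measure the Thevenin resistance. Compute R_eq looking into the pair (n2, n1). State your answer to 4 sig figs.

R_eq = 6.398 Ω

MNA unknowns: 2 node voltages V₁..V_2
R1: Y=0.5882 on G[2,0]
R2: Y=0.004630 on G[2,1]
R3: Y=0.0008130 on G[2,1]
R4: Y=0.007042 on G[0,1]
R5: Y=0.2141 on G[0,2]
R6: Y=0.1439 on G[1,2]
Iprobe: z[2]−=0.0242, z[1]+=0.0242
solve → V1=0.1535, V2=-0.001347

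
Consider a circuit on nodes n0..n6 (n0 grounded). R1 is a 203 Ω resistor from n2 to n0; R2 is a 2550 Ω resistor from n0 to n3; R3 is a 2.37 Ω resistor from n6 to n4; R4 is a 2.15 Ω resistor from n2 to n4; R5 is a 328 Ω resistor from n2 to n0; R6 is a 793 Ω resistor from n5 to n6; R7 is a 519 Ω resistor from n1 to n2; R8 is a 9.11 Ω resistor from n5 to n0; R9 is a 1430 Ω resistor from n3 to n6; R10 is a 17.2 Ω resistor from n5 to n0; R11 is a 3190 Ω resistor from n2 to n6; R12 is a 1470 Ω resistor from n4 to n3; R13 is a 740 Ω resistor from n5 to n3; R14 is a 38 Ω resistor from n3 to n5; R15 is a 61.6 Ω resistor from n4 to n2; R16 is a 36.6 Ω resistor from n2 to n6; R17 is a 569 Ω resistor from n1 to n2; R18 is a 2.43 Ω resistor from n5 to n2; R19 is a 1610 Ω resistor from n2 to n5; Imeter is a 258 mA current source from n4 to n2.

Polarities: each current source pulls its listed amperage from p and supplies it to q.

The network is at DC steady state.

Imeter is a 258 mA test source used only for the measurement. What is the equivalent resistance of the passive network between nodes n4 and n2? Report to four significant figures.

R_eq = 1.962 Ω

MNA unknowns: 6 node voltages V₁..V_6
R1: Y=0.004926 on G[2,0]
R2: Y=0.0003922 on G[0,3]
R3: Y=0.4219 on G[6,4]
R4: Y=0.4651 on G[2,4]
R5: Y=0.003049 on G[2,0]
R6: Y=0.001261 on G[5,6]
R7: Y=0.001927 on G[1,2]
R8: Y=0.1098 on G[5,0]
R9: Y=0.0006993 on G[3,6]
R10: Y=0.05814 on G[5,0]
R11: Y=0.0003135 on G[2,6]
R12: Y=0.0006803 on G[4,3]
R13: Y=0.001351 on G[5,3]
R14: Y=0.02632 on G[3,5]
R15: Y=0.01623 on G[4,2]
R16: Y=0.02732 on G[2,6]
R17: Y=0.001757 on G[1,2]
R18: Y=0.4115 on G[5,2]
R19: Y=0.0006211 on G[2,5]
Imeter: z[4]−=0.258, z[2]+=0.258
solve → V1=0.002854, V2=0.002854, V3=-0.02288, V4=-0.5034, V5=-8.209e-05, V6=-0.4703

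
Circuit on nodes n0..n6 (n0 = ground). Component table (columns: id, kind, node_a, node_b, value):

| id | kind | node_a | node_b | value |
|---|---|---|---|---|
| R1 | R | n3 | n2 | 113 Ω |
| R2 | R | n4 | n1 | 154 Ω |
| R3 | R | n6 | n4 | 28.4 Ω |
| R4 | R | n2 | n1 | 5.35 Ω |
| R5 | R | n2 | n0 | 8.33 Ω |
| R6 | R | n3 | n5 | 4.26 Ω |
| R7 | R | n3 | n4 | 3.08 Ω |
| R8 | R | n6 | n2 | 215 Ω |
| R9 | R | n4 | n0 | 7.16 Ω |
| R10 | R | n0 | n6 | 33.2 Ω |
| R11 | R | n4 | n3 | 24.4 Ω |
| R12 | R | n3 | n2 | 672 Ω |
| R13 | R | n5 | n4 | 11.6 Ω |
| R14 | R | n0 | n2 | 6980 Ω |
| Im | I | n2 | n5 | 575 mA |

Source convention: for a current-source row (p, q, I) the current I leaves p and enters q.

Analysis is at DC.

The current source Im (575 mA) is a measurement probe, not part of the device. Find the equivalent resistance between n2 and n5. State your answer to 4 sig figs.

R_eq = 15.44 Ω

Element admittances at DC:
  Y(R1) = 0.008850 S between n3,n2
  Y(R2) = 0.006494 S between n4,n1
  Y(R3) = 0.03521 S between n6,n4
  Y(R4) = 0.1869 S between n2,n1
  Y(R5) = 0.1200 S between n2,n0
  Y(R6) = 0.2347 S between n3,n5
  Y(R7) = 0.3247 S between n3,n4
  Y(R8) = 0.004651 S between n6,n2
  Y(R9) = 0.1397 S between n4,n0
  Y(R10) = 0.03012 S between n0,n6
  Y(R11) = 0.04098 S between n4,n3
  Y(R12) = 0.001488 S between n3,n2
  Y(R13) = 0.08621 S between n5,n4
  Y(R14) = 0.0001433 S between n0,n2
  Im: injects 0.575 A into n5 (from n2)
Assemble and solve the 6×6 MNA system:
  V(n1)=-3.412  V(n2)=-3.630  V(n3)=3.670  V(n4)=2.865  V(n5)=5.245  V(n6)=1.200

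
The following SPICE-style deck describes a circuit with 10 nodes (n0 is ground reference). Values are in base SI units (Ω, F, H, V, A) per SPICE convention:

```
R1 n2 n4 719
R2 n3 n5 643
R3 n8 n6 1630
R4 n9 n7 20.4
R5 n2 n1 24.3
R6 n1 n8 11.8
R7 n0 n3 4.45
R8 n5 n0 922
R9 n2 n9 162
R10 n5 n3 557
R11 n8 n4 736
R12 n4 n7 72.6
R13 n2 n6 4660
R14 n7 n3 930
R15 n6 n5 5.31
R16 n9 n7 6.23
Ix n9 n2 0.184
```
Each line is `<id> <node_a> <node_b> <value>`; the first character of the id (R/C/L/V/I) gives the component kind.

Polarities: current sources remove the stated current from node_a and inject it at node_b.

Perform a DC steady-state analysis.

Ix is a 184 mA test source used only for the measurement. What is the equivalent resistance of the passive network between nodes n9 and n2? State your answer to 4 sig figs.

Apply KCL at each of the 9 non-ground nodes and solve the resulting linear system.
Node n1: branches {R5, R6} → V_1 = 12.17
Node n2: branches {R1, R5, R9, R13, Ix} → V_2 = 12.85
Node n3: branches {R2, R7, R10, R14} → V_3 = -0.009125
Node n4: branches {R1, R11, R12} → V_4 = -4.477
Node n5: branches {R2, R8, R10, R15} → V_5 = 1.891
Node n6: branches {R3, R13, R15} → V_6 = 1.935
Node n7: branches {R4, R12, R14, R16} → V_7 = -7.836
Node n8: branches {R3, R6, R11} → V_8 = 11.83
Node n9: branches {R4, R9, R16, Ix} → V_9 = -8.097

R_eq = 113.9 Ω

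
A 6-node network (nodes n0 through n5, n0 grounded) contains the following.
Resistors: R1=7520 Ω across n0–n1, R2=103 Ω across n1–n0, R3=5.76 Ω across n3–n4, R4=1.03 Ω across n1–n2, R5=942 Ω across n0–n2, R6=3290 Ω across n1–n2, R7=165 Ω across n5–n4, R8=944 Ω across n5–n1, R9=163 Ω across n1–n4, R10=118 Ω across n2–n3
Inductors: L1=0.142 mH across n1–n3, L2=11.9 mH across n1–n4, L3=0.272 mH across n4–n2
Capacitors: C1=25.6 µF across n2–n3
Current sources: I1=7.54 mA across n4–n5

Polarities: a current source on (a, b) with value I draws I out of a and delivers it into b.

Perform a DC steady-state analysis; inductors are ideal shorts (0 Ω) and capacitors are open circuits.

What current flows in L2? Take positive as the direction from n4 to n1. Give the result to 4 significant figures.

Element admittances at DC:
  Y(R1) = 0.0001330 S between n0,n1
  Y(R2) = 0.009709 S between n1,n0
  L1: short n1↔n3 (DC inductor)
  Y(R3) = 0.1736 S between n3,n4
  Y(R4) = 0.9709 S between n1,n2
  L2: short n1↔n4 (DC inductor)
  Y(R5) = 0.001062 S between n0,n2
  Y(R6) = 0.0003040 S between n1,n2
  Y(R7) = 0.006061 S between n5,n4
  Y(R8) = 0.001059 S between n5,n1
  Y(R9) = 0.006135 S between n1,n4
  Y(C1) = 0.000 S between n2,n3
  Y(R10) = 0.008475 S between n2,n3
  L3: short n4↔n2 (DC inductor)
  I1: injects 0.00754 A into n5 (from n4)
Assemble and solve the 8×8 MNA system:
  V(n1)=0.000  V(n2)=0.000  V(n3)=0.000  V(n4)=0.000  V(n5)=1.059
  i(L1)=0.000  i(L2)=0.001122  i(L3)=0.000

-0.001122 A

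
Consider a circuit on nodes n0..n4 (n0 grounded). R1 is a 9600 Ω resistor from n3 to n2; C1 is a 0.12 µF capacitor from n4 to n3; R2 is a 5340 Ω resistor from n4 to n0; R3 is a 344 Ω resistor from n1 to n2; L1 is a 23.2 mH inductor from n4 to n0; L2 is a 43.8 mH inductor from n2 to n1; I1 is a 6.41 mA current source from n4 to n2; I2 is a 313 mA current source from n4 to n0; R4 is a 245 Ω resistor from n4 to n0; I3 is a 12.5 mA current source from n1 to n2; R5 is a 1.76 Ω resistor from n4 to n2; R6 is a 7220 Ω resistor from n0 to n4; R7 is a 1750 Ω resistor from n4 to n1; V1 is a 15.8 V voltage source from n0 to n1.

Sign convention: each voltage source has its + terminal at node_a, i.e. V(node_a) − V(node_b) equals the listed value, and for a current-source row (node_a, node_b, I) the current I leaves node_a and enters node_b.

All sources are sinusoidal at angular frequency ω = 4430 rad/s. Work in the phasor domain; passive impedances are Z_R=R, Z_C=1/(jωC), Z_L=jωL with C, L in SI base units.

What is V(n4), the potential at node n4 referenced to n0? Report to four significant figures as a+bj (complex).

-14.21-16.42j V

MNA unknowns: 4 node voltages V₁..V_4 plus 1 source current (V1)
R1: Y=0.0001042+0.000j on G[3,2]
C1: Y=0.000+0.0005316j on G[4,3]
R2: Y=0.0001873+0.000j on G[4,0]
R3: Y=0.002907+0.000j on G[1,2]
L1: Y=0.000-0.009730j on G[4,0]
L2: Y=0.000-0.005154j on G[2,1]
I1: z[4]−=0.00641, z[2]+=0.00641
I2: z[4]−=0.313, z[0]+=0.313
R4: Y=0.004082+0.000j on G[4,0]
I3: z[1]−=0.0125, z[2]+=0.0125
R5: Y=0.5682+0.000j on G[4,2]
R6: Y=0.0001385+0.000j on G[0,4]
R7: Y=0.0005714+0.000j on G[4,1]
V1: row V0−V1=15.8, i_V1 at 0,1
solve → V1=-15.80+0.000j, V2=-14.04-16.32j, V3=-14.19-16.45j, V4=-14.21-16.42j
aux → i_V1=0.09059+0.06590j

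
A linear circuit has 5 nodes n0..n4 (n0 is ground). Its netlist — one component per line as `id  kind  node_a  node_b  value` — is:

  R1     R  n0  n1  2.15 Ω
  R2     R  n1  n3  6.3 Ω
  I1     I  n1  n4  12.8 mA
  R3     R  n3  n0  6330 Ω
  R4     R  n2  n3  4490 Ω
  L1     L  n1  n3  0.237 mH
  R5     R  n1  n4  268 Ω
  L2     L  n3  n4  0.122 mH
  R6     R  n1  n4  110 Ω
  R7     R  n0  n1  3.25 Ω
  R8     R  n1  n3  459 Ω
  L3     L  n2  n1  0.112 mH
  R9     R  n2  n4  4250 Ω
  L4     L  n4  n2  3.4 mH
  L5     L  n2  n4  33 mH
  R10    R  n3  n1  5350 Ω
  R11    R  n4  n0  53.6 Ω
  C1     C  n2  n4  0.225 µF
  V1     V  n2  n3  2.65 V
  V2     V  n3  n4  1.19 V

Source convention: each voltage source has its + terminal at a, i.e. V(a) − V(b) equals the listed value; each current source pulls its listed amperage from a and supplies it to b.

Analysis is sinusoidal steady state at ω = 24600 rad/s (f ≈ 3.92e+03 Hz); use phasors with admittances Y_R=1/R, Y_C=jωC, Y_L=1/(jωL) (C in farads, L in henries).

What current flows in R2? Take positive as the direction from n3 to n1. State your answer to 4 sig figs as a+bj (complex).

-0.2482+0.1041j A

MNA unknowns: 4 node voltages V₁..V_4 plus 2 source currents (V1, V2)
R1: Y=0.4651+0.000j on G[0,1]
R2: Y=0.1587+0.000j on G[1,3]
I1: z[1]−=0.0128, z[4]+=0.0128
R3: Y=0.0001580+0.000j on G[3,0]
R4: Y=0.0002227+0.000j on G[2,3]
L1: Y=0.000-0.1715j on G[1,3]
R5: Y=0.003731+0.000j on G[1,4]
L2: Y=0.000-0.3332j on G[3,4]
R6: Y=0.009091+0.000j on G[1,4]
R7: Y=0.3077+0.000j on G[0,1]
R8: Y=0.002179+0.000j on G[1,3]
L3: Y=0.000-0.3630j on G[2,1]
R9: Y=0.0002353+0.000j on G[2,4]
L4: Y=0.000-0.01196j on G[4,2]
L5: Y=0.000-0.001232j on G[2,4]
R10: Y=0.0001869+0.000j on G[3,1]
R11: Y=0.01866+0.000j on G[4,0]
C1: Y=0.000+0.005535j on G[2,4]
V1: row V2−V3=2.65, i_V1 at 2,3
V2: row V3−V4=1.19, i_V2 at 3,4
solve → V1=0.06521-0.01558j, V2=1.152+0.6400j, V3=-1.498+0.6400j, V4=-2.688+0.6400j
aux → i_V1=-0.2395+0.4237j, i_V2=-0.09917+0.4462j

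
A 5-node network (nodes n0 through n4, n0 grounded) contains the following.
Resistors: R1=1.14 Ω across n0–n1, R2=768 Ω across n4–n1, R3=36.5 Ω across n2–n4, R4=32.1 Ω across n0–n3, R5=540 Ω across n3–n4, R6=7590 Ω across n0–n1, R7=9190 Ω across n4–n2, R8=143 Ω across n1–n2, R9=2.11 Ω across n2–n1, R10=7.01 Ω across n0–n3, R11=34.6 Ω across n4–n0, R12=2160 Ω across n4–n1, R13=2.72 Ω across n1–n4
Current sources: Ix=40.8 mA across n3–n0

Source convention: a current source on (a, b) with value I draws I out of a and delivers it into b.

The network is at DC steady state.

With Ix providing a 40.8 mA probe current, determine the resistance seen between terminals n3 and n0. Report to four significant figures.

R_eq = 5.693 Ω

MNA unknowns: 4 node voltages V₁..V_4
R1: Y=0.8772 on G[0,1]
R2: Y=0.001302 on G[4,1]
R3: Y=0.02740 on G[2,4]
R4: Y=0.03115 on G[0,3]
R5: Y=0.001852 on G[3,4]
R6: Y=0.0001318 on G[0,1]
R7: Y=0.0001088 on G[4,2]
R8: Y=0.006993 on G[1,2]
R9: Y=0.4739 on G[2,1]
R10: Y=0.1427 on G[0,3]
R11: Y=0.02890 on G[4,0]
R12: Y=0.0004630 on G[4,1]
R13: Y=0.3676 on G[1,4]
Ix: z[3]−=0.0408, z[0]+=0.0408
solve → V1=-0.0004406, V2=-0.0004935, V3=-0.2323, V4=-0.001418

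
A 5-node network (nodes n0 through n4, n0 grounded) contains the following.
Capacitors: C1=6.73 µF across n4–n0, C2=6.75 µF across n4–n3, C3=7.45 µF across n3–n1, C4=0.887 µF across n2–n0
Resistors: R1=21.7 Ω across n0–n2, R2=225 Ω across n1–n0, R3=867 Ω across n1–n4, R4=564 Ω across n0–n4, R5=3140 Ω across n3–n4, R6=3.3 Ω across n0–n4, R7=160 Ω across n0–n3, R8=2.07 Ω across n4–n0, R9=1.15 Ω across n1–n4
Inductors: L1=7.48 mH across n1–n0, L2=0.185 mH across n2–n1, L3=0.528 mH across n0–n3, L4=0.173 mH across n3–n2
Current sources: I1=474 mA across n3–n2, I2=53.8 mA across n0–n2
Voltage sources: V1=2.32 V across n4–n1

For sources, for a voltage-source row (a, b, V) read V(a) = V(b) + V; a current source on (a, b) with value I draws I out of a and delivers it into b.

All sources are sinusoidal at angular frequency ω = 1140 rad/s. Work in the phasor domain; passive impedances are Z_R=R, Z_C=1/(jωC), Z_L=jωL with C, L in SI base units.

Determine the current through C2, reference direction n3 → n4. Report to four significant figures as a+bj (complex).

MNA unknowns: 4 node voltages V₁..V_4 plus 1 source current (V1)
C1: Y=0.000+0.007672j on G[4,0]
C2: Y=0.000+0.007695j on G[4,3]
R1: Y=0.04608+0.000j on G[0,2]
R2: Y=0.004444+0.000j on G[1,0]
R3: Y=0.001153+0.000j on G[1,4]
L1: Y=0.000-0.1173j on G[1,0]
R4: Y=0.001773+0.000j on G[0,4]
I1: z[3]−=0.474, z[2]+=0.474
L2: Y=0.000-4.742j on G[2,1]
C3: Y=0.000+0.008493j on G[3,1]
R5: Y=0.0003185+0.000j on G[3,4]
R6: Y=0.3030+0.000j on G[0,4]
R7: Y=0.006250+0.000j on G[0,3]
C4: Y=0.000+0.001011j on G[2,0]
L3: Y=0.000-1.661j on G[0,3]
L4: Y=0.000-5.070j on G[3,2]
R8: Y=0.4831+0.000j on G[4,0]
I2: z[0]−=0.0538, z[2]+=0.0538
R9: Y=0.8696+0.000j on G[1,4]
V1: row V4−V1=2.32, i_V1 at 4,1
solve → V1=-0.7260-0.9984j, V2=-0.5825-0.7559j, V3=-0.4413-0.6384j, V4=1.594-0.9984j
aux → i_V1=-3.287+0.7589j

-0.002770-0.01566j A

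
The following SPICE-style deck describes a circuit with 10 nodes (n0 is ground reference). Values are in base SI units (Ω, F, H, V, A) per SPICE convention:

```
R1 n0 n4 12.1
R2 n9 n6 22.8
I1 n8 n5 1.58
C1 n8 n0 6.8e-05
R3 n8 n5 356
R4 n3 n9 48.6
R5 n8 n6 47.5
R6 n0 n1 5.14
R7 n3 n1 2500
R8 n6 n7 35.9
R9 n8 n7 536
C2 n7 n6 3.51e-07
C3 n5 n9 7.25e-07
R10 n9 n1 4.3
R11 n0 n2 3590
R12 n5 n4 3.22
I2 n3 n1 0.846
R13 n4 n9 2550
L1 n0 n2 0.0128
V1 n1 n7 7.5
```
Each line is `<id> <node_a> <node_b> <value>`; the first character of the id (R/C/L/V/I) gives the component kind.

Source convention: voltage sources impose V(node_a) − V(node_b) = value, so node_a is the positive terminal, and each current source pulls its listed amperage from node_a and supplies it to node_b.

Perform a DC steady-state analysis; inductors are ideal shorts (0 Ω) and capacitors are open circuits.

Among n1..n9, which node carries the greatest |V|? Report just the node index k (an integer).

8

MNA unknowns: 9 node voltages V₁..V_9 plus 2 source currents (L1, V1)
R1: Y=0.08264 on G[0,4]
R2: Y=0.04386 on G[9,6]
I1: z[8]−=1.58, z[5]+=1.58
C1: Y=0.000 on G[8,0]
R3: Y=0.002809 on G[8,5]
R4: Y=0.02058 on G[3,9]
R5: Y=0.02105 on G[8,6]
R6: Y=0.1946 on G[0,1]
R7: Y=0.0004000 on G[3,1]
R8: Y=0.02786 on G[6,7]
R9: Y=0.001866 on G[8,7]
C2: Y=0.000 on G[7,6]
C3: Y=0.000 on G[5,9]
R10: Y=0.2326 on G[9,1]
R11: Y=0.0002786 on G[0,2]
R12: Y=0.3106 on G[5,4]
I2: z[3]−=0.846, z[1]+=0.846
R13: Y=0.0003922 on G[4,9]
L1: row V0−V2=0, i_L1 at 0,2
V1: row V1−V7=7.5, i_V1 at 1,7
solve → V1=-6.560, V2=0.000, V3=-53.38, V4=15.44, V5=19.59, V6=-29.64, V7=-14.06, V8=-84.55, V9=-13.17
aux → i_L1=0.000, i_V1=0.5654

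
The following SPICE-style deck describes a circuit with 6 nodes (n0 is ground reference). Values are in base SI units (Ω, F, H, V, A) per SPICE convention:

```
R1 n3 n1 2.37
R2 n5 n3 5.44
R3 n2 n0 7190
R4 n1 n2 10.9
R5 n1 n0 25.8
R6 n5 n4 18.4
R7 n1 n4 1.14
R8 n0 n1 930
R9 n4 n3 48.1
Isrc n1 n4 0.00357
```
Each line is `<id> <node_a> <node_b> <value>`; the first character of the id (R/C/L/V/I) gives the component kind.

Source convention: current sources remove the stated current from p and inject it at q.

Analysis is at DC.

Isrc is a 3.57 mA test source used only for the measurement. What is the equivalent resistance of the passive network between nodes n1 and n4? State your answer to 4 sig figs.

MNA unknowns: 5 node voltages V₁..V_5
R1: Y=0.4219 on G[3,1]
R2: Y=0.1838 on G[5,3]
R3: Y=0.0001391 on G[2,0]
R4: Y=0.09174 on G[1,2]
R5: Y=0.03876 on G[1,0]
R6: Y=0.05435 on G[5,4]
R7: Y=0.8772 on G[1,4]
R8: Y=0.001075 on G[0,1]
R9: Y=0.02079 on G[4,3]
Isrc: z[1]−=0.00357, z[4]+=0.00357
solve → V1=0.000, V2=0.000, V3=0.0004959, V4=0.003831, V5=0.001257

R_eq = 1.073 Ω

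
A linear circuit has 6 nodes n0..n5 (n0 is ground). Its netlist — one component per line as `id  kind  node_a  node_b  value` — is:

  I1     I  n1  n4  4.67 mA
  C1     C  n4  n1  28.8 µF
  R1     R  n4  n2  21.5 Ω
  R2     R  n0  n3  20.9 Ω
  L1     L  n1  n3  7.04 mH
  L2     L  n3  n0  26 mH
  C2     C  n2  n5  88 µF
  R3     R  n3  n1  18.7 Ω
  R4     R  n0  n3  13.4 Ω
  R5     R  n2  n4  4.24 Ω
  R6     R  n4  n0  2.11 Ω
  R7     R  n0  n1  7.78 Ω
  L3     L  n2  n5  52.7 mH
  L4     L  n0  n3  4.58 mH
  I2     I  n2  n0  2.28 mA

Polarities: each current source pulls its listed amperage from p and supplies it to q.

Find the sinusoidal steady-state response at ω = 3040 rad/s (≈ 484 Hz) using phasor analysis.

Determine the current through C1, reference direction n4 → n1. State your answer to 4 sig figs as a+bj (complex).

Element admittances at ω=3040 rad/s:
  I1: injects 0.00467 A into n4 (from n1)
  Y(C1) = 0.000+0.08755j S between n4,n1
  Y(R1) = 0.04651+0.000j S between n4,n2
  Y(R2) = 0.04785+0.000j S between n0,n3
  Y(L1) = 0.000-0.04673j S between n1,n3
  Y(L2) = 0.000-0.01265j S between n3,n0
  Y(C2) = 0.000+0.2675j S between n2,n5
  Y(R3) = 0.05348+0.000j S between n3,n1
  Y(R4) = 0.07463+0.000j S between n0,n3
  Y(R5) = 0.2358+0.000j S between n2,n4
  Y(R6) = 0.4739+0.000j S between n4,n0
  Y(R7) = 0.1285+0.000j S between n0,n1
  Y(L3) = 0.000-0.006242j S between n2,n5
  Y(L4) = 0.000-0.07182j S between n0,n3
  I2: injects 0.00228 A into n0 (from n2)
Assemble and solve the 5×5 MNA system:
  V(n1)=-0.02256+0.009104j  V(n2)=-0.005569-0.004631j  V(n3)=-0.007050+0.003501j  V(n4)=0.002506-0.004631j  V(n5)=-0.005569-0.004631j

0.001203+0.002195j A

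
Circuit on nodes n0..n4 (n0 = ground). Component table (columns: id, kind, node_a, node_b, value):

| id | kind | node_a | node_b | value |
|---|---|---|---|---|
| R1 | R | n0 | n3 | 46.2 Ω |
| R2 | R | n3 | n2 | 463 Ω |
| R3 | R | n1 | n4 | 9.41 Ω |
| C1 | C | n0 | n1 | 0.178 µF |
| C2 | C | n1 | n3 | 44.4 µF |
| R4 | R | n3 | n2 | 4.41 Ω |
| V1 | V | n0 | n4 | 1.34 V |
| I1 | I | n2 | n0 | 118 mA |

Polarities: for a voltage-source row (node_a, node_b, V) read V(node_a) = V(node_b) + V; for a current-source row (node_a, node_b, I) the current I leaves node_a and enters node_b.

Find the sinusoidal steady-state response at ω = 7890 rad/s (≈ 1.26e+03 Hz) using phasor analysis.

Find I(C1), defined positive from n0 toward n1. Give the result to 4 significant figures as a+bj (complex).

-1.865e-05+0.002856j A

Apply KCL at each of the 4 non-ground nodes and solve the resulting linear system.
Node n1: branches {R3, C1, C2} → V_1 = -2.034-0.01328j
Node n2: branches {R2, R4, I1} → V_2 = -2.561+0.1971j
Node n3: branches {R1, R2, C2, R4} → V_3 = -2.046+0.1971j
Node n4: branches {R3, V1} → V_4 = -1.340+0.000j
Source currents: i(V1)=0.07373+0.001411j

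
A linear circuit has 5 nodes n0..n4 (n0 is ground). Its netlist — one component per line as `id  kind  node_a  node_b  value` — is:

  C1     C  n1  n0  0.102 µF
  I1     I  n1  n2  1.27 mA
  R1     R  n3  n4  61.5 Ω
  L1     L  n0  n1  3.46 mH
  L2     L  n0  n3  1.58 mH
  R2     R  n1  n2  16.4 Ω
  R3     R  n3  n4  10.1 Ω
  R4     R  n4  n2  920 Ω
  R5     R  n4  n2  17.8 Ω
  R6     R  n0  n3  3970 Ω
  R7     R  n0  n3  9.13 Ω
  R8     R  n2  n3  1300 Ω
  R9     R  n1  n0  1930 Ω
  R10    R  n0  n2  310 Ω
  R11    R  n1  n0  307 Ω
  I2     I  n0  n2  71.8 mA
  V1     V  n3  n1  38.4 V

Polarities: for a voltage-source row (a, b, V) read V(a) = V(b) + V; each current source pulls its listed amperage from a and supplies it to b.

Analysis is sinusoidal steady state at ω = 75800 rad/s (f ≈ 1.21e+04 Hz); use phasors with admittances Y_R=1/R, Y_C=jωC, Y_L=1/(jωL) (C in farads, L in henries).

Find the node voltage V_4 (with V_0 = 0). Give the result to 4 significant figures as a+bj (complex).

Apply KCL at each of the 4 non-ground nodes and solve the resulting linear system.
Node n1: branches {C1, I1, L1, R2, R9, R11, V1} → V_1 = -35.99+1.381j
Node n2: branches {I1, R2, R4, R5, R8, R10, I2} → V_2 = -19.64+1.338j
Node n3: branches {R1, L2, R3, R6, R7, R8, V1} → V_3 = 2.413+1.381j
Node n4: branches {R1, R3, R4, R5} → V_4 = -4.906+1.367j
Source currents: i(V1)=-1.137-0.1332j

-4.906+1.367j V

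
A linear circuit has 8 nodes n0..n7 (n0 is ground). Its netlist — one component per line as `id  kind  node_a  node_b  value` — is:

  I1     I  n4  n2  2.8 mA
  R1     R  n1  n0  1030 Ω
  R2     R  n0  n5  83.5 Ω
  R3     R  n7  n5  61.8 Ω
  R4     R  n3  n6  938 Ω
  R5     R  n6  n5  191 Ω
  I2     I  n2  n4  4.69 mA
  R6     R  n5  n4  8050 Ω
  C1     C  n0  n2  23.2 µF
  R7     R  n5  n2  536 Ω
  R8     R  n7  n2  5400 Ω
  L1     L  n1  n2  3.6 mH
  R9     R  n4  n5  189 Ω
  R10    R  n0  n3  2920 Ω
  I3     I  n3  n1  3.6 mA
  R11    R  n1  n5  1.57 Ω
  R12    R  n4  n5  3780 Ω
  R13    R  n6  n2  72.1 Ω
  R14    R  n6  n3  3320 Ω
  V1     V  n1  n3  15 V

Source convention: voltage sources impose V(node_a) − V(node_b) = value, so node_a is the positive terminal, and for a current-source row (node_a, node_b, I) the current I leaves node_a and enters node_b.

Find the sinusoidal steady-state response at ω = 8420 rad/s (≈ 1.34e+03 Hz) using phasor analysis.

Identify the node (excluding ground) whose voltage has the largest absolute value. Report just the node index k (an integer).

3

Element admittances at ω=8420 rad/s:
  I1: injects 0.0028 A into n2 (from n4)
  Y(R1) = 0.0009709+0.000j S between n1,n0
  Y(R2) = 0.01198+0.000j S between n0,n5
  Y(R3) = 0.01618+0.000j S between n7,n5
  Y(R4) = 0.001066+0.000j S between n3,n6
  Y(R5) = 0.005236+0.000j S between n6,n5
  I2: injects 0.00469 A into n4 (from n2)
  Y(R6) = 0.0001242+0.000j S between n5,n4
  Y(C1) = 0.000+0.1953j S between n0,n2
  Y(R7) = 0.001866+0.000j S between n5,n2
  Y(R8) = 0.0001852+0.000j S between n7,n2
  Y(L1) = 0.000-0.03299j S between n1,n2
  Y(R9) = 0.005291+0.000j S between n4,n5
  Y(R10) = 0.0003425+0.000j S between n0,n3
  I3: injects 0.0036 A into n1 (from n3)
  Y(R11) = 0.6369+0.000j S between n1,n5
  Y(R12) = 0.0002646+0.000j S between n4,n5
  Y(R13) = 0.01387+0.000j S between n6,n2
  Y(R14) = 0.0003012+0.000j S between n6,n3
  V1: constraint V(n1)−V(n3) = 15
Assemble and solve the 8×8 MNA system:
  V(n1)=0.2488+0.4748j  V(n2)=-0.03152-0.01011j  V(n3)=-14.75+0.4748j  V(n4)=0.5695+0.4620j  V(n5)=0.2367+0.4620j  V(n6)=-0.9460+0.1430j  V(n7)=0.2337+0.4567j
  i(V1)=-0.02033+0.0006163j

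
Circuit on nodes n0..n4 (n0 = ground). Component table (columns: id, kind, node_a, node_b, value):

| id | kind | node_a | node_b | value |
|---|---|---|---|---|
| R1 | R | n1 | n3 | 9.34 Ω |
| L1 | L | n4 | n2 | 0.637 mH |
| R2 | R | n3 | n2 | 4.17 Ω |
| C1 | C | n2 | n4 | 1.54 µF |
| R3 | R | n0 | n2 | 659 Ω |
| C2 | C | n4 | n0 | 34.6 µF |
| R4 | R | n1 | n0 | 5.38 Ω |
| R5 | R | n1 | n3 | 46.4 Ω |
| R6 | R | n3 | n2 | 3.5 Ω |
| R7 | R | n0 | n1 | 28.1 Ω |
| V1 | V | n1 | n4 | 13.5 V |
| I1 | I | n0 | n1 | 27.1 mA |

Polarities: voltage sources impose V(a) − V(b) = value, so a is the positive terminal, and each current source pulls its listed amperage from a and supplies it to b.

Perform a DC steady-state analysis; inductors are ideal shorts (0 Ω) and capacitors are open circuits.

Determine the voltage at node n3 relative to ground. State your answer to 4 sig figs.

-10.63 V

Apply KCL at each of the 4 non-ground nodes and solve the resulting linear system.
Node n1: branches {R1, R4, R5, R7, V1, I1} → V_1 = 0.2134
Node n2: branches {L1, R2, C1, R3, R6} → V_2 = -13.29
Node n3: branches {R1, R2, R5, R6} → V_3 = -10.63
Node n4: branches {L1, C1, C2, V1} → V_4 = -13.29
Source currents: i(L1)=-1.415, i(V1)=-1.415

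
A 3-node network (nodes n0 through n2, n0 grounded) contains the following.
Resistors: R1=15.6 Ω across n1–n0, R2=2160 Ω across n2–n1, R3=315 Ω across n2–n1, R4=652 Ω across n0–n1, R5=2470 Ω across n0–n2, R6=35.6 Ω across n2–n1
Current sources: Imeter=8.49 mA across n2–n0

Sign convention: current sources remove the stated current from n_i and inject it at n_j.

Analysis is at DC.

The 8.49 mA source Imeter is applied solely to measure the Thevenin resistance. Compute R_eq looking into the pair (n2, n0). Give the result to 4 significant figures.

Element admittances at DC:
  Y(R1) = 0.06410 S between n1,n0
  Y(R2) = 0.0004630 S between n2,n1
  Y(R3) = 0.003175 S between n2,n1
  Y(R4) = 0.001534 S between n0,n1
  Y(R5) = 0.0004049 S between n0,n2
  Y(R6) = 0.02809 S between n2,n1
  Imeter: injects 0.00849 A into n0 (from n2)
Assemble and solve the 2×2 MNA system:
  V(n1)=-0.1269  V(n2)=-0.3896

R_eq = 45.89 Ω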